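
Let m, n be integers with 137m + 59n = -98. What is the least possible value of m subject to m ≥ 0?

gcd(137, 59):
  137 = 2·59 + 19
  59 = 3·19 + 2
  19 = 9·2 + 1
  2 = 2·1
so gcd(137, 59) = 1.
1 divides -98, so solutions exist.
Back-substitute for Bézout coefficients:
  1 = 19 - 9·2
  ... = 137·(28) + 59·(-65)
Scale by -98/1 = -98: (m₀, n₀) = (-2744, 6370).
General solution: m = -2744 + 59t, n = 6370 - 137t for integer t.
m ≥ 0: smallest is -2744 mod 59 = 29 (at t = 47), with n = -69.

29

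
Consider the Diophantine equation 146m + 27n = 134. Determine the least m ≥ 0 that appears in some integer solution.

22

gcd(146, 27):
  146 = 5·27 + 11
  27 = 2·11 + 5
  11 = 2·5 + 1
  5 = 5·1
so gcd(146, 27) = 1.
1 divides 134, so solutions exist.
Back-substitute for Bézout coefficients:
  1 = 11 - 2·5
  ... = 146·(5) + 27·(-27)
Scale by 134/1 = 134: (m₀, n₀) = (670, -3618).
General solution: m = 670 + 27t, n = -3618 - 146t for integer t.
m ≥ 0: smallest is 670 mod 27 = 22 (at t = -24), with n = -114.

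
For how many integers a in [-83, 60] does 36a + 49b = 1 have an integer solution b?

gcd(49, 36) = 1  (49 = 1*36 + 13, 36 = 2*13 + 10, 13 = 1*10 + 3, 10 = 3*3 + 1, 3 = 3*1).
Back-substituting, 36*(15) + 49*(-11) = 1.
Scale by 1: particular solution (15, -11); reduce a mod 49: (15, -11).
General solution: a = 15 + 49t, b = -11 - 36t for integer t.
-83 ≤ 15 + 49t ≤ 60 gives t ∈ [-2, 0], which is 3 values.

3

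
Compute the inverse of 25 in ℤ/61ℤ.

22

gcd(61, 25) = 1  (61 = 2×25 + 11, 25 = 2×11 + 3, 11 = 3×3 + 2, 3 = 1×2 + 1, 2 = 2×1).
Back-substituting, 25×(22) + 61×(-9) = 1.
So 25×22 ≡ 1 (mod 61), and 22 mod 61 = 22.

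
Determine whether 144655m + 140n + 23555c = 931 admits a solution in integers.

gcd(144655, 140) = 35.
gcd(35, 23555) = 35.
35 does not divide 931 (remainder 21), so no integer solutions.

no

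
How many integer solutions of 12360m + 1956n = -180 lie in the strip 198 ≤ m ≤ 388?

2

gcd(12360, 1956) = 12.
By Bézout, 12360·(-47) + 1956·(297) = 12.
Particular solution: (53, -335).
General solution: m = 53 + 163t, n = -335 - 1030t for integer t.
198 ≤ 53 + 163t ≤ 388 gives t ∈ [1, 2], which is 2 values.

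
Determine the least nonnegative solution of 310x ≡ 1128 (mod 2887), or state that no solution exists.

2574

gcd(2887, 310) = 1.
1 divides 1128, so solutions exist.
By Bézout, 310*(1369) + 2887*(-147) = 1.
So 310*(1369) ≡ 1 (mod 2887); multiply by 1128: x ≡ 1544232 (mod 2887).
Smallest nonnegative: x = 1544232 mod 2887 = 2574.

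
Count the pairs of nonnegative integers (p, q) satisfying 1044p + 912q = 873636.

11

gcd(1044, 912):
  1044 = 1*912 + 132
  912 = 6*132 + 120
  132 = 1*120 + 12
  120 = 10*12
so gcd(1044, 912) = 12.
Back-substitute for Bézout coefficients:
  12 = 132 - 1*120
  ... = 1044*(7) + 912*(-8)
Scale by 72803: one solution is (509621, -582424). Reduce p mod 76: (41, 911).
General: p = 41 + 76t, q = 911 - 87t.
p ≥ 0 ⇒ t ≥ 0; q ≥ 0 ⇒ t ≤ 10. So t ∈ [0, 10]: 11 solutions.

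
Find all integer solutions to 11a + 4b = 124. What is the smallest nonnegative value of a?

0

gcd(11, 4) = 1  (11 = 2*4 + 3, 4 = 1*3 + 1, 3 = 3*1).
1 divides 124, so solutions exist.
Back-substituting, 11*(-1) + 4*(3) = 1.
Scale by 124/1 = 124: (a₀, b₀) = (-124, 372).
General solution: a = -124 + 4t, b = 372 - 11t for integer t.
a ≥ 0: smallest is -124 mod 4 = 0 (at t = 31), with b = 31.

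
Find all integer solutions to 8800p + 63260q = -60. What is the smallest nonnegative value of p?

gcd(63260, 8800):
  63260 = 7×8800 + 1660
  8800 = 5×1660 + 500
  1660 = 3×500 + 160
  500 = 3×160 + 20
  160 = 8×20
so gcd(63260, 8800) = 20.
20 divides -60, so solutions exist.
Back-substitute for Bézout coefficients:
  20 = 500 - 3×160
  ... = 8800×(381) + 63260×(-53)
Scale by -60/20 = -3: (p₀, q₀) = (-1143, 159).
General solution: p = -1143 + 3163t, q = 159 - 440t for integer t.
p ≥ 0: smallest is -1143 mod 3163 = 2020 (at t = 1), with q = -281.

2020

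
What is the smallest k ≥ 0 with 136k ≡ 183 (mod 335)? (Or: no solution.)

58

gcd(335, 136) = 1.
1 divides 183, so solutions exist.
By Bézout, 136·(101) + 335·(-41) = 1.
So 136·(101) ≡ 1 (mod 335); multiply by 183: k ≡ 18483 (mod 335).
Smallest nonnegative: k = 18483 mod 335 = 58.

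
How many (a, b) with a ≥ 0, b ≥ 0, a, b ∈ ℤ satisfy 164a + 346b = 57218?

2

gcd(346, 164) = 2  (346 = 2·164 + 18, 164 = 9·18 + 2, 18 = 9·2).
Back-substituting, 164·(19) + 346·(-9) = 2.
Scale by 28609: one solution is (543571, -257481). Reduce a mod 173: (5, 163).
General: a = 5 + 173t, b = 163 - 82t.
a ≥ 0 ⇒ t ≥ 0; b ≥ 0 ⇒ t ≤ 1. So t ∈ [0, 1]: 2 solutions.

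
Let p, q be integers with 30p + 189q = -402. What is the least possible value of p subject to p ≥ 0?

37

gcd(189, 30) = 3.
3 divides -402, so solutions exist.
By Bézout, 30×(19) + 189×(-3) = 3.
Scale by -402/3 = -134: (p₀, q₀) = (-2546, 402).
General solution: p = -2546 + 63t, q = 402 - 10t for integer t.
p ≥ 0: smallest is -2546 mod 63 = 37 (at t = 41), with q = -8.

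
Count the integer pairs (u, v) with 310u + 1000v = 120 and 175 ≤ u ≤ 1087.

9

gcd(1000, 310):
  1000 = 3*310 + 70
  310 = 4*70 + 30
  70 = 2*30 + 10
  30 = 3*10
so gcd(1000, 310) = 10.
Back-substitute for Bézout coefficients:
  10 = 70 - 2*30
  ... = 310*(-29) + 1000*(9)
Scale by 12: particular solution (-348, 108); reduce u mod 100: (52, -16).
General solution: u = 52 + 100t, v = -16 - 31t for integer t.
175 ≤ 52 + 100t ≤ 1087 gives t ∈ [2, 10], which is 9 values.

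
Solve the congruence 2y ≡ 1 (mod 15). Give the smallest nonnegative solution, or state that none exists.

8

gcd(15, 2):
  15 = 7×2 + 1
  2 = 2×1
so gcd(15, 2) = 1.
1 divides 1, so solutions exist.
Back-substitute for Bézout coefficients:
  1 = 15 - 7×2
  ... = 2×(-7) + 15×(1)
So 2×(-7) ≡ 1 (mod 15); multiply by 1: y ≡ -7 (mod 15).
Smallest nonnegative: y = -7 mod 15 = 8.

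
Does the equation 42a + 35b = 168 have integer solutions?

yes

gcd(42, 35) = 7.
7 divides 168, so integer solutions exist.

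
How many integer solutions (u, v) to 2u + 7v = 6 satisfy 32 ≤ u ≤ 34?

gcd(7, 2) = 1.
By Bézout, 2·(-3) + 7·(1) = 1.
Particular solution: (3, 0).
General solution: u = 3 + 7t, v = 0 - 2t for integer t.
32 ≤ 3 + 7t ≤ 34 gives t ∈ [5, 4], which is 0 values.

0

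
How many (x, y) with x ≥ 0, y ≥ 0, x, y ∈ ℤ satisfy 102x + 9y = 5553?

gcd(102, 9) = 3  (102 = 11*9 + 3, 9 = 3*3).
Back-substituting, 102*(1) + 9*(-11) = 3.
Scale by 1851: one solution is (1851, -20361). Reduce x mod 3: (0, 617).
General: x = 0 + 3t, y = 617 - 34t.
x ≥ 0 ⇒ t ≥ 0; y ≥ 0 ⇒ t ≤ 18. So t ∈ [0, 18]: 19 solutions.

19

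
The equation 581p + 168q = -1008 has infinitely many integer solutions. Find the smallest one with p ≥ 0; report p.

gcd(581, 168):
  581 = 3×168 + 77
  168 = 2×77 + 14
  77 = 5×14 + 7
  14 = 2×7
so gcd(581, 168) = 7.
7 divides -1008, so solutions exist.
Back-substitute for Bézout coefficients:
  7 = 77 - 5×14
  ... = 581×(11) + 168×(-38)
Scale by -1008/7 = -144: (p₀, q₀) = (-1584, 5472).
General solution: p = -1584 + 24t, q = 5472 - 83t for integer t.
p ≥ 0: smallest is -1584 mod 24 = 0 (at t = 66), with q = -6.

0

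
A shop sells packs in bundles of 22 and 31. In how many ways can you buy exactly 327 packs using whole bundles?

Need nonnegative integers with 22j + 31k = 327.
gcd(22, 31) = 1, and 22·(-7) + 31·(5) = 1.
So (j₀, k₀) = (-2289, 1635); general j = -2289 + 31t, k = 1635 - 22t.
j ≥ 0 ⇒ t ≥ 74; k ≥ 0 ⇒ t ≤ 74. That's 1 value of t.

1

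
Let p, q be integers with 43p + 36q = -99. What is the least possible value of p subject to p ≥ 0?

27

gcd(43, 36) = 1  (43 = 1*36 + 7, 36 = 5*7 + 1, 7 = 7*1).
1 divides -99, so solutions exist.
Back-substituting, 43*(-5) + 36*(6) = 1.
Scale by -99/1 = -99: (p₀, q₀) = (495, -594).
General solution: p = 495 + 36t, q = -594 - 43t for integer t.
p ≥ 0: smallest is 495 mod 36 = 27 (at t = -13), with q = -35.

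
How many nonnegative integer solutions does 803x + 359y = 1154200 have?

gcd(803, 359):
  803 = 2×359 + 85
  359 = 4×85 + 19
  85 = 4×19 + 9
  19 = 2×9 + 1
  9 = 9×1
so gcd(803, 359) = 1.
Back-substitute for Bézout coefficients:
  1 = 19 - 2×9
  ... = 803×(-38) + 359×(85)
Scale by 1154200: one solution is (-43859600, 98107000). Reduce x mod 359: (148, 2884).
General: x = 148 + 359t, y = 2884 - 803t.
x ≥ 0 ⇒ t ≥ 0; y ≥ 0 ⇒ t ≤ 3. So t ∈ [0, 3]: 4 solutions.

4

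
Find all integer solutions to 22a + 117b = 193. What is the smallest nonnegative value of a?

gcd(117, 22) = 1  (117 = 5·22 + 7, 22 = 3·7 + 1, 7 = 7·1).
1 divides 193, so solutions exist.
Back-substituting, 22·(16) + 117·(-3) = 1.
Scale by 193/1 = 193: (a₀, b₀) = (3088, -579).
General solution: a = 3088 + 117t, b = -579 - 22t for integer t.
a ≥ 0: smallest is 3088 mod 117 = 46 (at t = -26), with b = -7.

46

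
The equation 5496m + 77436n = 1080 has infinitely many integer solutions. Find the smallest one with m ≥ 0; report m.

1071

gcd(77436, 5496) = 12.
12 divides 1080, so solutions exist.
By Bézout, 5496×(944) + 77436×(-67) = 12.
Scale by 1080/12 = 90: (m₀, n₀) = (84960, -6030).
General solution: m = 84960 + 6453t, n = -6030 - 458t for integer t.
m ≥ 0: smallest is 84960 mod 6453 = 1071 (at t = -13), with n = -76.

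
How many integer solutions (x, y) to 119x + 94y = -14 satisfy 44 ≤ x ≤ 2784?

gcd(119, 94) = 1  (119 = 1×94 + 25, 94 = 3×25 + 19, 25 = 1×19 + 6, 19 = 3×6 + 1, 6 = 6×1).
Back-substituting, 119×(-15) + 94×(19) = 1.
Scale by -14: particular solution (210, -266); reduce x mod 94: (22, -28).
General solution: x = 22 + 94t, y = -28 - 119t for integer t.
44 ≤ 22 + 94t ≤ 2784 gives t ∈ [1, 29], which is 29 values.

29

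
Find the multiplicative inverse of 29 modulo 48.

gcd(48, 29) = 1  (48 = 1*29 + 19, 29 = 1*19 + 10, 19 = 1*10 + 9, 10 = 1*9 + 1, 9 = 9*1).
Back-substituting, 29*(5) + 48*(-3) = 1.
So 29*5 ≡ 1 (mod 48), and 5 mod 48 = 5.

5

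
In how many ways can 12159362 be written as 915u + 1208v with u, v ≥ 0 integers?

11

gcd(1208, 915) = 1.
By Bézout, 915*(235) + 1208*(-178) = 1.
One solution: (966, 9334).
General: u = 966 + 1208t, v = 9334 - 915t.
u ≥ 0 ⇒ t ≥ 0; v ≥ 0 ⇒ t ≤ 10. So t ∈ [0, 10]: 11 solutions.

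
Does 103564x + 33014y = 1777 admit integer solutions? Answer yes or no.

gcd(103564, 33014) = 34.
34 does not divide 1777 (remainder 9), so no integer solutions.

no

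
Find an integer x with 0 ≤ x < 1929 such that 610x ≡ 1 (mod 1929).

gcd(1929, 610) = 1.
By Bézout, 610×(604) + 1929×(-191) = 1.
So 610×604 ≡ 1 (mod 1929), and 604 mod 1929 = 604.

604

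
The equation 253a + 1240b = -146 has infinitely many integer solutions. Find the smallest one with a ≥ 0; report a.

318

gcd(1240, 253) = 1  (1240 = 4·253 + 228, 253 = 1·228 + 25, 228 = 9·25 + 3, 25 = 8·3 + 1, 3 = 3·1).
1 divides -146, so solutions exist.
Back-substituting, 253·(397) + 1240·(-81) = 1.
Scale by -146/1 = -146: (a₀, b₀) = (-57962, 11826).
General solution: a = -57962 + 1240t, b = 11826 - 253t for integer t.
a ≥ 0: smallest is -57962 mod 1240 = 318 (at t = 47), with b = -65.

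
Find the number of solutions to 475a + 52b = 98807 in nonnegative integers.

4

gcd(475, 52) = 1.
By Bézout, 475*(15) + 52*(-137) = 1.
One solution: (1, 1891).
General: a = 1 + 52t, b = 1891 - 475t.
a ≥ 0 ⇒ t ≥ 0; b ≥ 0 ⇒ t ≤ 3. So t ∈ [0, 3]: 4 solutions.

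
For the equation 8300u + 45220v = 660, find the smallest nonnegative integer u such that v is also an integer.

gcd(45220, 8300) = 20  (45220 = 5×8300 + 3720, 8300 = 2×3720 + 860, 3720 = 4×860 + 280, 860 = 3×280 + 20, 280 = 14×20).
20 divides 660, so solutions exist.
Back-substituting, 8300×(158) + 45220×(-29) = 20.
Scale by 660/20 = 33: (u₀, v₀) = (5214, -957).
General solution: u = 5214 + 2261t, v = -957 - 415t for integer t.
u ≥ 0: smallest is 5214 mod 2261 = 692 (at t = -2), with v = -127.

692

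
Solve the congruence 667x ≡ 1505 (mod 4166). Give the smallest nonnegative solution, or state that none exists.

2663

gcd(4166, 667) = 1.
1 divides 1505, so solutions exist.
By Bézout, 667×(381) + 4166×(-61) = 1.
So 667×(381) ≡ 1 (mod 4166); multiply by 1505: x ≡ 573405 (mod 4166).
Smallest nonnegative: x = 573405 mod 4166 = 2663.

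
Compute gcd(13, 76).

1

gcd(76, 13) = 1  (76 = 5·13 + 11, 13 = 1·11 + 2, 11 = 5·2 + 1, 2 = 2·1).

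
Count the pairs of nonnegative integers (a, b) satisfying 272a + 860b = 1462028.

gcd(860, 272) = 4.
By Bézout, 272·(-98) + 860·(31) = 4.
One solution: (174, 1645).
General: a = 174 + 215t, b = 1645 - 68t.
a ≥ 0 ⇒ t ≥ 0; b ≥ 0 ⇒ t ≤ 24. So t ∈ [0, 24]: 25 solutions.

25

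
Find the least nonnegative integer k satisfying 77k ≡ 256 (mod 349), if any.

307

gcd(349, 77) = 1  (349 = 4·77 + 41, 77 = 1·41 + 36, 41 = 1·36 + 5, 36 = 7·5 + 1, 5 = 5·1).
1 divides 256, so solutions exist.
Back-substituting, 77·(68) + 349·(-15) = 1.
So 77·(68) ≡ 1 (mod 349); multiply by 256: k ≡ 17408 (mod 349).
Smallest nonnegative: k = 17408 mod 349 = 307.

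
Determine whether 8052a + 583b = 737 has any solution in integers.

gcd(8052, 583) = 11  (8052 = 13*583 + 473, 583 = 1*473 + 110, 473 = 4*110 + 33, 110 = 3*33 + 11, 33 = 3*11).
11 divides 737, so integer solutions exist.

yes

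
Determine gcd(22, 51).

gcd(51, 22):
  51 = 2·22 + 7
  22 = 3·7 + 1
  7 = 7·1
so gcd(51, 22) = 1.

1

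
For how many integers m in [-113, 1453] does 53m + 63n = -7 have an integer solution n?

gcd(63, 53) = 1.
By Bézout, 53×(-19) + 63×(16) = 1.
Particular solution: (7, -6).
General solution: m = 7 + 63t, n = -6 - 53t for integer t.
-113 ≤ 7 + 63t ≤ 1453 gives t ∈ [-1, 22], which is 24 values.

24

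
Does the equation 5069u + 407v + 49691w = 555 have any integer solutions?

yes

gcd(5069, 407) = 37  (5069 = 12×407 + 185, 407 = 2×185 + 37, 185 = 5×37).
gcd(37, 49691) = 37.
37 divides 555, so integer solutions exist.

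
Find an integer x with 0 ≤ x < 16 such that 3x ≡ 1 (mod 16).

11

gcd(16, 3):
  16 = 5×3 + 1
  3 = 3×1
so gcd(16, 3) = 1.
Back-substitute for Bézout coefficients:
  1 = 16 - 5×3
  ... = 3×(-5) + 16×(1)
So 3×-5 ≡ 1 (mod 16), and -5 mod 16 = 11.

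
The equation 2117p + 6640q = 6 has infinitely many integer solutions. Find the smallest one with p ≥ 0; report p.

1838

gcd(6640, 2117):
  6640 = 3*2117 + 289
  2117 = 7*289 + 94
  289 = 3*94 + 7
  94 = 13*7 + 3
  7 = 2*3 + 1
  3 = 3*1
so gcd(6640, 2117) = 1.
1 divides 6, so solutions exist.
Back-substitute for Bézout coefficients:
  1 = 7 - 2*3
  ... = 2117*(-1907) + 6640*(608)
Scale by 6/1 = 6: (p₀, q₀) = (-11442, 3648).
General solution: p = -11442 + 6640t, q = 3648 - 2117t for integer t.
p ≥ 0: smallest is -11442 mod 6640 = 1838 (at t = 2), with q = -586.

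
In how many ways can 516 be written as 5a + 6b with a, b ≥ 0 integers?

18

gcd(6, 5):
  6 = 1·5 + 1
  5 = 5·1
so gcd(6, 5) = 1.
Back-substitute for Bézout coefficients:
  1 = 6 - 1·5
  ... = 5·(-1) + 6·(1)
Scale by 516: one solution is (-516, 516). Reduce a mod 6: (0, 86).
General: a = 0 + 6t, b = 86 - 5t.
a ≥ 0 ⇒ t ≥ 0; b ≥ 0 ⇒ t ≤ 17. So t ∈ [0, 17]: 18 solutions.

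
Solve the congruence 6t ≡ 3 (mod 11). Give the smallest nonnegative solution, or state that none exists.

6

gcd(11, 6):
  11 = 1·6 + 5
  6 = 1·5 + 1
  5 = 5·1
so gcd(11, 6) = 1.
1 divides 3, so solutions exist.
Back-substitute for Bézout coefficients:
  1 = 6 - 1·5
  ... = 6·(2) + 11·(-1)
So 6·(2) ≡ 1 (mod 11); multiply by 3: t ≡ 6 (mod 11).
Smallest nonnegative: t = 6 mod 11 = 6.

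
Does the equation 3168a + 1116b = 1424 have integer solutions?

no

gcd(3168, 1116) = 36.
36 does not divide 1424 (remainder 20), so no integer solutions.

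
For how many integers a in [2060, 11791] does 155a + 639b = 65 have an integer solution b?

gcd(639, 155):
  639 = 4·155 + 19
  155 = 8·19 + 3
  19 = 6·3 + 1
  3 = 3·1
so gcd(639, 155) = 1.
Back-substitute for Bézout coefficients:
  1 = 19 - 6·3
  ... = 155·(-202) + 639·(49)
Scale by 65: particular solution (-13130, 3185); reduce a mod 639: (289, -70).
General solution: a = 289 + 639t, b = -70 - 155t for integer t.
2060 ≤ 289 + 639t ≤ 11791 gives t ∈ [3, 18], which is 16 values.

16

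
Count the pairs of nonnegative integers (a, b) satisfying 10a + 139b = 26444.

19

gcd(139, 10) = 1  (139 = 13×10 + 9, 10 = 1×9 + 1, 9 = 9×1).
Back-substituting, 10×(14) + 139×(-1) = 1.
Scale by 26444: one solution is (370216, -26444). Reduce a mod 139: (59, 186).
General: a = 59 + 139t, b = 186 - 10t.
a ≥ 0 ⇒ t ≥ 0; b ≥ 0 ⇒ t ≤ 18. So t ∈ [0, 18]: 19 solutions.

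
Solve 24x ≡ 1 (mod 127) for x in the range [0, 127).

90

gcd(127, 24) = 1.
By Bézout, 24·(-37) + 127·(7) = 1.
So 24·-37 ≡ 1 (mod 127), and -37 mod 127 = 90.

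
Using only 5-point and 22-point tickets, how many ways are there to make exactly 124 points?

Need nonnegative integers with 5j + 22k = 124.
gcd(5, 22) = 1, and 5·(9) + 22·(-2) = 1.
So (j₀, k₀) = (1116, -248); general j = 1116 + 22t, k = -248 - 5t.
j ≥ 0 ⇒ t ≥ -50; k ≥ 0 ⇒ t ≤ -50. That's 1 value of t.

1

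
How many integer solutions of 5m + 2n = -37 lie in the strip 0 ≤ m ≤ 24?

12

gcd(5, 2) = 1  (5 = 2*2 + 1, 2 = 2*1).
Back-substituting, 5*(1) + 2*(-2) = 1.
Scale by -37: particular solution (-37, 74); reduce m mod 2: (1, -21).
General solution: m = 1 + 2t, n = -21 - 5t for integer t.
0 ≤ 1 + 2t ≤ 24 gives t ∈ [0, 11], which is 12 values.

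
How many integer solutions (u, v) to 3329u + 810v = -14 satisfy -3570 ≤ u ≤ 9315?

15

gcd(3329, 810):
  3329 = 4×810 + 89
  810 = 9×89 + 9
  89 = 9×9 + 8
  9 = 1×8 + 1
  8 = 8×1
so gcd(3329, 810) = 1.
Back-substitute for Bézout coefficients:
  1 = 9 - 1×8
  ... = 3329×(-91) + 810×(374)
Scale by -14: particular solution (1274, -5236); reduce u mod 810: (464, -1907).
General solution: u = 464 + 810t, v = -1907 - 3329t for integer t.
-3570 ≤ 464 + 810t ≤ 9315 gives t ∈ [-4, 10], which is 15 values.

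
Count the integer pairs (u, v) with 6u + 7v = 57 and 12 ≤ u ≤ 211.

29

gcd(7, 6) = 1  (7 = 1·6 + 1, 6 = 6·1).
Back-substituting, 6·(-1) + 7·(1) = 1.
Scale by 57: particular solution (-57, 57); reduce u mod 7: (6, 3).
General solution: u = 6 + 7t, v = 3 - 6t for integer t.
12 ≤ 6 + 7t ≤ 211 gives t ∈ [1, 29], which is 29 values.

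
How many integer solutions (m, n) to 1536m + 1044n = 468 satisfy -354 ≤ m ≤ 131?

gcd(1536, 1044) = 12  (1536 = 1·1044 + 492, 1044 = 2·492 + 60, 492 = 8·60 + 12, 60 = 5·12).
Back-substituting, 1536·(17) + 1044·(-25) = 12.
Scale by 39: particular solution (663, -975); reduce m mod 87: (54, -79).
General solution: m = 54 + 87t, n = -79 - 128t for integer t.
-354 ≤ 54 + 87t ≤ 131 gives t ∈ [-4, 0], which is 5 values.

5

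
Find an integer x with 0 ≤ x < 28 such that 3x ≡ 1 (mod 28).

gcd(28, 3):
  28 = 9*3 + 1
  3 = 3*1
so gcd(28, 3) = 1.
Back-substitute for Bézout coefficients:
  1 = 28 - 9*3
  ... = 3*(-9) + 28*(1)
So 3*-9 ≡ 1 (mod 28), and -9 mod 28 = 19.

19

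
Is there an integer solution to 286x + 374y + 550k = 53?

gcd(374, 286) = 22  (374 = 1×286 + 88, 286 = 3×88 + 22, 88 = 4×22).
gcd(22, 550) = 22.
22 does not divide 53 (remainder 9), so no integer solutions.

no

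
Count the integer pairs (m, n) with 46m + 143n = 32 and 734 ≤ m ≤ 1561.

6

gcd(143, 46) = 1.
By Bézout, 46*(28) + 143*(-9) = 1.
Particular solution: (38, -12).
General solution: m = 38 + 143t, n = -12 - 46t for integer t.
734 ≤ 38 + 143t ≤ 1561 gives t ∈ [5, 10], which is 6 values.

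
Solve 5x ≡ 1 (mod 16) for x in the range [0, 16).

13

gcd(16, 5) = 1  (16 = 3×5 + 1, 5 = 5×1).
Back-substituting, 5×(-3) + 16×(1) = 1.
So 5×-3 ≡ 1 (mod 16), and -3 mod 16 = 13.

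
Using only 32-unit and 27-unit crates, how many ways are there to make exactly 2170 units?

Need nonnegative integers with 32j + 27k = 2170.
gcd(32, 27) = 1, and 32·(11) + 27·(-13) = 1.
So (j₀, k₀) = (23870, -28210); general j = 23870 + 27t, k = -28210 - 32t.
j ≥ 0 ⇒ t ≥ -884; k ≥ 0 ⇒ t ≤ -882. That's 3 values of t.

3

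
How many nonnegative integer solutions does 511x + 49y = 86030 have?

gcd(511, 49) = 7.
By Bézout, 511·(-2) + 49·(21) = 7.
One solution: (4, 1714).
General: x = 4 + 7t, y = 1714 - 73t.
x ≥ 0 ⇒ t ≥ 0; y ≥ 0 ⇒ t ≤ 23. So t ∈ [0, 23]: 24 solutions.

24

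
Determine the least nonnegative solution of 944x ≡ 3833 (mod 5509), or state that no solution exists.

255

gcd(5509, 944) = 1.
1 divides 3833, so solutions exist.
By Bézout, 944*(391) + 5509*(-67) = 1.
So 944*(391) ≡ 1 (mod 5509); multiply by 3833: x ≡ 1498703 (mod 5509).
Smallest nonnegative: x = 1498703 mod 5509 = 255.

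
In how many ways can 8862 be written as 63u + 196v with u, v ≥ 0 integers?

gcd(196, 63) = 7.
By Bézout, 63·(-3) + 196·(1) = 7.
One solution: (10, 42).
General: u = 10 + 28t, v = 42 - 9t.
u ≥ 0 ⇒ t ≥ 0; v ≥ 0 ⇒ t ≤ 4. So t ∈ [0, 4]: 5 solutions.

5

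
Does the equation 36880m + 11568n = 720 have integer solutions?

gcd(36880, 11568) = 16.
16 divides 720, so integer solutions exist.

yes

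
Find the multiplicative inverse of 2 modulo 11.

6

gcd(11, 2) = 1  (11 = 5·2 + 1, 2 = 2·1).
Back-substituting, 2·(-5) + 11·(1) = 1.
So 2·-5 ≡ 1 (mod 11), and -5 mod 11 = 6.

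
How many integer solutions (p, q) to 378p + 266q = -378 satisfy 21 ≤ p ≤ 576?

gcd(378, 266) = 14.
By Bézout, 378×(-7) + 266×(10) = 14.
Particular solution: (18, -27).
General solution: p = 18 + 19t, q = -27 - 27t for integer t.
21 ≤ 18 + 19t ≤ 576 gives t ∈ [1, 29], which is 29 values.

29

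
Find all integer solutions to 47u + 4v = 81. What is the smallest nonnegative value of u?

gcd(47, 4):
  47 = 11*4 + 3
  4 = 1*3 + 1
  3 = 3*1
so gcd(47, 4) = 1.
1 divides 81, so solutions exist.
Back-substitute for Bézout coefficients:
  1 = 4 - 1*3
  ... = 47*(-1) + 4*(12)
Scale by 81/1 = 81: (u₀, v₀) = (-81, 972).
General solution: u = -81 + 4t, v = 972 - 47t for integer t.
u ≥ 0: smallest is -81 mod 4 = 3 (at t = 21), with v = -15.

3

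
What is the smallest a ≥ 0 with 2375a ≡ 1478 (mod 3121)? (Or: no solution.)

2868

gcd(3121, 2375):
  3121 = 1*2375 + 746
  2375 = 3*746 + 137
  746 = 5*137 + 61
  137 = 2*61 + 15
  61 = 4*15 + 1
  15 = 15*1
so gcd(3121, 2375) = 1.
1 divides 1478, so solutions exist.
Back-substitute for Bézout coefficients:
  1 = 61 - 4*15
  ... = 2375*(-205) + 3121*(156)
So 2375*(-205) ≡ 1 (mod 3121); multiply by 1478: a ≡ -302990 (mod 3121).
Smallest nonnegative: a = -302990 mod 3121 = 2868.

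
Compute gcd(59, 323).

1

gcd(323, 59) = 1  (323 = 5·59 + 28, 59 = 2·28 + 3, 28 = 9·3 + 1, 3 = 3·1).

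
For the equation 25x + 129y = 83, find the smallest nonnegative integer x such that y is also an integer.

122

gcd(129, 25) = 1  (129 = 5*25 + 4, 25 = 6*4 + 1, 4 = 4*1).
1 divides 83, so solutions exist.
Back-substituting, 25*(31) + 129*(-6) = 1.
Scale by 83/1 = 83: (x₀, y₀) = (2573, -498).
General solution: x = 2573 + 129t, y = -498 - 25t for integer t.
x ≥ 0: smallest is 2573 mod 129 = 122 (at t = -19), with y = -23.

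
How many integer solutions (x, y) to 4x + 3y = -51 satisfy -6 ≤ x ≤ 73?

gcd(4, 3) = 1  (4 = 1*3 + 1, 3 = 3*1).
Back-substituting, 4*(1) + 3*(-1) = 1.
Scale by -51: particular solution (-51, 51); reduce x mod 3: (0, -17).
General solution: x = 0 + 3t, y = -17 - 4t for integer t.
-6 ≤ 0 + 3t ≤ 73 gives t ∈ [-2, 24], which is 27 values.

27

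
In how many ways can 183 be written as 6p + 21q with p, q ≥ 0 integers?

4

gcd(21, 6) = 3.
By Bézout, 6×(-3) + 21×(1) = 3.
One solution: (6, 7).
General: p = 6 + 7t, q = 7 - 2t.
p ≥ 0 ⇒ t ≥ 0; q ≥ 0 ⇒ t ≤ 3. So t ∈ [0, 3]: 4 solutions.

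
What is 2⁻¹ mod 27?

gcd(27, 2) = 1.
By Bézout, 2×(-13) + 27×(1) = 1.
So 2×-13 ≡ 1 (mod 27), and -13 mod 27 = 14.

14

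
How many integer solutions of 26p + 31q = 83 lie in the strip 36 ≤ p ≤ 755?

23

gcd(31, 26) = 1.
By Bézout, 26·(6) + 31·(-5) = 1.
Particular solution: (2, 1).
General solution: p = 2 + 31t, q = 1 - 26t for integer t.
36 ≤ 2 + 31t ≤ 755 gives t ∈ [2, 24], which is 23 values.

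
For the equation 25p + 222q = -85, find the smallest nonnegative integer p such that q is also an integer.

41

gcd(222, 25) = 1  (222 = 8·25 + 22, 25 = 1·22 + 3, 22 = 7·3 + 1, 3 = 3·1).
1 divides -85, so solutions exist.
Back-substituting, 25·(-71) + 222·(8) = 1.
Scale by -85/1 = -85: (p₀, q₀) = (6035, -680).
General solution: p = 6035 + 222t, q = -680 - 25t for integer t.
p ≥ 0: smallest is 6035 mod 222 = 41 (at t = -27), with q = -5.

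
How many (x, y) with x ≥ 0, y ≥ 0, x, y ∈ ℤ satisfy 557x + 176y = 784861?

8

gcd(557, 176) = 1  (557 = 3·176 + 29, 176 = 6·29 + 2, 29 = 14·2 + 1, 2 = 2·1).
Back-substituting, 557·(85) + 176·(-269) = 1.
Scale by 784861: one solution is (66713185, -211127609). Reduce x mod 176: (33, 4355).
General: x = 33 + 176t, y = 4355 - 557t.
x ≥ 0 ⇒ t ≥ 0; y ≥ 0 ⇒ t ≤ 7. So t ∈ [0, 7]: 8 solutions.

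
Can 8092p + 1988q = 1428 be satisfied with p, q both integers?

gcd(8092, 1988) = 28  (8092 = 4×1988 + 140, 1988 = 14×140 + 28, 140 = 5×28).
28 divides 1428, so integer solutions exist.

yes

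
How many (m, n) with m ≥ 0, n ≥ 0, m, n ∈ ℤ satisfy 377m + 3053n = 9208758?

gcd(3053, 377) = 1.
By Bézout, 377·(1320) + 3053·(-163) = 1.
One solution: (1371, 2847).
General: m = 1371 + 3053t, n = 2847 - 377t.
m ≥ 0 ⇒ t ≥ 0; n ≥ 0 ⇒ t ≤ 7. So t ∈ [0, 7]: 8 solutions.

8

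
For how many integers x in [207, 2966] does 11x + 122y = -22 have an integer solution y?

gcd(122, 11) = 1  (122 = 11·11 + 1, 11 = 11·1).
Back-substituting, 11·(-11) + 122·(1) = 1.
Scale by -22: particular solution (242, -22); reduce x mod 122: (120, -11).
General solution: x = 120 + 122t, y = -11 - 11t for integer t.
207 ≤ 120 + 122t ≤ 2966 gives t ∈ [1, 23], which is 23 values.

23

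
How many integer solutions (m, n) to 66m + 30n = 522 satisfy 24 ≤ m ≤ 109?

17

gcd(66, 30):
  66 = 2*30 + 6
  30 = 5*6
so gcd(66, 30) = 6.
Back-substitute for Bézout coefficients:
  6 = 66 - 2*30
  ... = 66*(1) + 30*(-2)
Scale by 87: particular solution (87, -174); reduce m mod 5: (2, 13).
General solution: m = 2 + 5t, n = 13 - 11t for integer t.
24 ≤ 2 + 5t ≤ 109 gives t ∈ [5, 21], which is 17 values.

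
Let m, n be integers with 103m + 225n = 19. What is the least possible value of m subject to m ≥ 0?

223

gcd(225, 103) = 1.
1 divides 19, so solutions exist.
By Bézout, 103*(-83) + 225*(38) = 1.
Scale by 19/1 = 19: (m₀, n₀) = (-1577, 722).
General solution: m = -1577 + 225t, n = 722 - 103t for integer t.
m ≥ 0: smallest is -1577 mod 225 = 223 (at t = 8), with n = -102.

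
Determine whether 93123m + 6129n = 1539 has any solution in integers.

gcd(93123, 6129):
  93123 = 15×6129 + 1188
  6129 = 5×1188 + 189
  1188 = 6×189 + 54
  189 = 3×54 + 27
  54 = 2×27
so gcd(93123, 6129) = 27.
27 divides 1539, so integer solutions exist.

yes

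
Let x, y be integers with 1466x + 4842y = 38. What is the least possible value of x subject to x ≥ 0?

1123

gcd(4842, 1466) = 2  (4842 = 3×1466 + 444, 1466 = 3×444 + 134, 444 = 3×134 + 42, 134 = 3×42 + 8, 42 = 5×8 + 2, 8 = 4×2).
2 divides 38, so solutions exist.
Back-substituting, 1466×(-578) + 4842×(175) = 2.
Scale by 38/2 = 19: (x₀, y₀) = (-10982, 3325).
General solution: x = -10982 + 2421t, y = 3325 - 733t for integer t.
x ≥ 0: smallest is -10982 mod 2421 = 1123 (at t = 5), with y = -340.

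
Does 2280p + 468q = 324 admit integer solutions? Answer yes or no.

gcd(2280, 468):
  2280 = 4·468 + 408
  468 = 1·408 + 60
  408 = 6·60 + 48
  60 = 1·48 + 12
  48 = 4·12
so gcd(2280, 468) = 12.
12 divides 324, so integer solutions exist.

yes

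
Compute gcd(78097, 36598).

29

gcd(78097, 36598):
  78097 = 2×36598 + 4901
  36598 = 7×4901 + 2291
  4901 = 2×2291 + 319
  2291 = 7×319 + 58
  319 = 5×58 + 29
  58 = 2×29
so gcd(78097, 36598) = 29.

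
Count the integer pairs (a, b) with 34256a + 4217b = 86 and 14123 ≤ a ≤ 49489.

gcd(34256, 4217) = 1  (34256 = 8*4217 + 520, 4217 = 8*520 + 57, 520 = 9*57 + 7, 57 = 8*7 + 1, 7 = 7*1).
Back-substituting, 34256*(-592) + 4217*(4809) = 1.
Scale by 86: particular solution (-50912, 413574); reduce a mod 4217: (3909, -31754).
General solution: a = 3909 + 4217t, b = -31754 - 34256t for integer t.
14123 ≤ 3909 + 4217t ≤ 49489 gives t ∈ [3, 10], which is 8 values.

8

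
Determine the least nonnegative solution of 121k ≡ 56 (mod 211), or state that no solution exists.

201

gcd(211, 121) = 1.
1 divides 56, so solutions exist.
By Bézout, 121·(-68) + 211·(39) = 1.
So 121·(-68) ≡ 1 (mod 211); multiply by 56: k ≡ -3808 (mod 211).
Smallest nonnegative: k = -3808 mod 211 = 201.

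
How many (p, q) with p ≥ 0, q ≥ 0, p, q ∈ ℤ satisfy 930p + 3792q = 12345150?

gcd(3792, 930):
  3792 = 4·930 + 72
  930 = 12·72 + 66
  72 = 1·66 + 6
  66 = 11·6
so gcd(3792, 930) = 6.
Back-substitute for Bézout coefficients:
  6 = 72 - 1·66
  ... = 930·(-53) + 3792·(13)
Scale by 2057525: one solution is (-109048825, 26747825). Reduce p mod 632: (247, 3195).
General: p = 247 + 632t, q = 3195 - 155t.
p ≥ 0 ⇒ t ≥ 0; q ≥ 0 ⇒ t ≤ 20. So t ∈ [0, 20]: 21 solutions.

21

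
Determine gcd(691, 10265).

1

gcd(10265, 691):
  10265 = 14*691 + 591
  691 = 1*591 + 100
  591 = 5*100 + 91
  100 = 1*91 + 9
  91 = 10*9 + 1
  9 = 9*1
so gcd(10265, 691) = 1.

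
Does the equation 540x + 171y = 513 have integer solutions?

yes

gcd(540, 171) = 9  (540 = 3*171 + 27, 171 = 6*27 + 9, 27 = 3*9).
9 divides 513, so integer solutions exist.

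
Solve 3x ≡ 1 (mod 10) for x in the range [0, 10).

7

gcd(10, 3):
  10 = 3*3 + 1
  3 = 3*1
so gcd(10, 3) = 1.
Back-substitute for Bézout coefficients:
  1 = 10 - 3*3
  ... = 3*(-3) + 10*(1)
So 3*-3 ≡ 1 (mod 10), and -3 mod 10 = 7.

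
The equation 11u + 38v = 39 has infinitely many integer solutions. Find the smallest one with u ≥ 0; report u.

gcd(38, 11):
  38 = 3×11 + 5
  11 = 2×5 + 1
  5 = 5×1
so gcd(38, 11) = 1.
1 divides 39, so solutions exist.
Back-substitute for Bézout coefficients:
  1 = 11 - 2×5
  ... = 11×(7) + 38×(-2)
Scale by 39/1 = 39: (u₀, v₀) = (273, -78).
General solution: u = 273 + 38t, v = -78 - 11t for integer t.
u ≥ 0: smallest is 273 mod 38 = 7 (at t = -7), with v = -1.

7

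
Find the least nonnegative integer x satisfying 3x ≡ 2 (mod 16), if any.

6

gcd(16, 3) = 1.
1 divides 2, so solutions exist.
By Bézout, 3*(-5) + 16*(1) = 1.
So 3*(-5) ≡ 1 (mod 16); multiply by 2: x ≡ -10 (mod 16).
Smallest nonnegative: x = -10 mod 16 = 6.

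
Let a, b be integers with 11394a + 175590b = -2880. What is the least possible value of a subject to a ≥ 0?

1510

gcd(175590, 11394):
  175590 = 15·11394 + 4680
  11394 = 2·4680 + 2034
  4680 = 2·2034 + 612
  2034 = 3·612 + 198
  612 = 3·198 + 18
  198 = 11·18
so gcd(175590, 11394) = 18.
18 divides -2880, so solutions exist.
Back-substitute for Bézout coefficients:
  18 = 612 - 3·198
  ... = 11394·(-863) + 175590·(56)
Scale by -2880/18 = -160: (a₀, b₀) = (138080, -8960).
General solution: a = 138080 + 9755t, b = -8960 - 633t for integer t.
a ≥ 0: smallest is 138080 mod 9755 = 1510 (at t = -14), with b = -98.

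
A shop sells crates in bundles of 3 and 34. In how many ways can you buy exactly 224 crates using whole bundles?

2

Need nonnegative integers with 3j + 34k = 224.
gcd(3, 34) = 1, and 3·(-11) + 34·(1) = 1.
So (j₀, k₀) = (-2464, 224); general j = -2464 + 34t, k = 224 - 3t.
j ≥ 0 ⇒ t ≥ 73; k ≥ 0 ⇒ t ≤ 74. That's 2 values of t.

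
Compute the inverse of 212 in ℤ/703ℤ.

gcd(703, 212) = 1.
By Bézout, 212×(-63) + 703×(19) = 1.
So 212×-63 ≡ 1 (mod 703), and -63 mod 703 = 640.

640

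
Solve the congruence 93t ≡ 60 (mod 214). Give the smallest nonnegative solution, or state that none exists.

gcd(214, 93):
  214 = 2·93 + 28
  93 = 3·28 + 9
  28 = 3·9 + 1
  9 = 9·1
so gcd(214, 93) = 1.
1 divides 60, so solutions exist.
Back-substitute for Bézout coefficients:
  1 = 28 - 3·9
  ... = 93·(-23) + 214·(10)
So 93·(-23) ≡ 1 (mod 214); multiply by 60: t ≡ -1380 (mod 214).
Smallest nonnegative: t = -1380 mod 214 = 118.

118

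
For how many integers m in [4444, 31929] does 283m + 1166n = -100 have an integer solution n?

24

gcd(1166, 283) = 1  (1166 = 4×283 + 34, 283 = 8×34 + 11, 34 = 3×11 + 1, 11 = 11×1).
Back-substituting, 283×(-103) + 1166×(25) = 1.
Scale by -100: particular solution (10300, -2500); reduce m mod 1166: (972, -236).
General solution: m = 972 + 1166t, n = -236 - 283t for integer t.
4444 ≤ 972 + 1166t ≤ 31929 gives t ∈ [3, 26], which is 24 values.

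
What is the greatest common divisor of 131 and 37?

1

gcd(131, 37):
  131 = 3*37 + 20
  37 = 1*20 + 17
  20 = 1*17 + 3
  17 = 5*3 + 2
  3 = 1*2 + 1
  2 = 2*1
so gcd(131, 37) = 1.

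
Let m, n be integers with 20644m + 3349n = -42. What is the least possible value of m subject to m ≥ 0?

gcd(20644, 3349):
  20644 = 6×3349 + 550
  3349 = 6×550 + 49
  550 = 11×49 + 11
  49 = 4×11 + 5
  11 = 2×5 + 1
  5 = 5×1
so gcd(20644, 3349) = 1.
1 divides -42, so solutions exist.
Back-substitute for Bézout coefficients:
  1 = 11 - 2×5
  ... = 20644×(615) + 3349×(-3791)
Scale by -42/1 = -42: (m₀, n₀) = (-25830, 159222).
General solution: m = -25830 + 3349t, n = 159222 - 20644t for integer t.
m ≥ 0: smallest is -25830 mod 3349 = 962 (at t = 8), with n = -5930.

962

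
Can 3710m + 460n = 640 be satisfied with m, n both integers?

yes

gcd(3710, 460):
  3710 = 8·460 + 30
  460 = 15·30 + 10
  30 = 3·10
so gcd(3710, 460) = 10.
10 divides 640, so integer solutions exist.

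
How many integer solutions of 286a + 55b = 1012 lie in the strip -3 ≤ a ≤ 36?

gcd(286, 55) = 11.
By Bézout, 286*(1) + 55*(-5) = 11.
Particular solution: (2, 8).
General solution: a = 2 + 5t, b = 8 - 26t for integer t.
-3 ≤ 2 + 5t ≤ 36 gives t ∈ [-1, 6], which is 8 values.

8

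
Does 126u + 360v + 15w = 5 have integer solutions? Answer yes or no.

gcd(360, 126) = 18.
gcd(18, 15) = 3.
3 does not divide 5 (remainder 2), so no integer solutions.

no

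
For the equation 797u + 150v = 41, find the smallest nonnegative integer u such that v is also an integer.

103

gcd(797, 150):
  797 = 5·150 + 47
  150 = 3·47 + 9
  47 = 5·9 + 2
  9 = 4·2 + 1
  2 = 2·1
so gcd(797, 150) = 1.
1 divides 41, so solutions exist.
Back-substitute for Bézout coefficients:
  1 = 9 - 4·2
  ... = 797·(-67) + 150·(356)
Scale by 41/1 = 41: (u₀, v₀) = (-2747, 14596).
General solution: u = -2747 + 150t, v = 14596 - 797t for integer t.
u ≥ 0: smallest is -2747 mod 150 = 103 (at t = 19), with v = -547.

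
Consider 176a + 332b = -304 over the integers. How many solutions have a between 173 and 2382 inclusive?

27

gcd(332, 176) = 4  (332 = 1·176 + 156, 176 = 1·156 + 20, 156 = 7·20 + 16, 20 = 1·16 + 4, 16 = 4·4).
Back-substituting, 176·(17) + 332·(-9) = 4.
Scale by -76: particular solution (-1292, 684); reduce a mod 83: (36, -20).
General solution: a = 36 + 83t, b = -20 - 44t for integer t.
173 ≤ 36 + 83t ≤ 2382 gives t ∈ [2, 28], which is 27 values.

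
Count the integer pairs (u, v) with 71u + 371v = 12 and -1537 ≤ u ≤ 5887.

20

gcd(371, 71):
  371 = 5·71 + 16
  71 = 4·16 + 7
  16 = 2·7 + 2
  7 = 3·2 + 1
  2 = 2·1
so gcd(371, 71) = 1.
Back-substitute for Bézout coefficients:
  1 = 7 - 3·2
  ... = 71·(162) + 371·(-31)
Scale by 12: particular solution (1944, -372); reduce u mod 371: (89, -17).
General solution: u = 89 + 371t, v = -17 - 71t for integer t.
-1537 ≤ 89 + 371t ≤ 5887 gives t ∈ [-4, 15], which is 20 values.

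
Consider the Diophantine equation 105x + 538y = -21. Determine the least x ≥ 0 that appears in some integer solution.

gcd(538, 105):
  538 = 5·105 + 13
  105 = 8·13 + 1
  13 = 13·1
so gcd(538, 105) = 1.
1 divides -21, so solutions exist.
Back-substitute for Bézout coefficients:
  1 = 105 - 8·13
  ... = 105·(41) + 538·(-8)
Scale by -21/1 = -21: (x₀, y₀) = (-861, 168).
General solution: x = -861 + 538t, y = 168 - 105t for integer t.
x ≥ 0: smallest is -861 mod 538 = 215 (at t = 2), with y = -42.

215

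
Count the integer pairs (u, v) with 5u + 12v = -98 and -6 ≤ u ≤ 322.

27

gcd(12, 5) = 1.
By Bézout, 5*(5) + 12*(-2) = 1.
Particular solution: (2, -9).
General solution: u = 2 + 12t, v = -9 - 5t for integer t.
-6 ≤ 2 + 12t ≤ 322 gives t ∈ [0, 26], which is 27 values.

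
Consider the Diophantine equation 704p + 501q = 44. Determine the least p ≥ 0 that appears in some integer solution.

94

gcd(704, 501) = 1.
1 divides 44, so solutions exist.
By Bézout, 704*(116) + 501*(-163) = 1.
Scale by 44/1 = 44: (p₀, q₀) = (5104, -7172).
General solution: p = 5104 + 501t, q = -7172 - 704t for integer t.
p ≥ 0: smallest is 5104 mod 501 = 94 (at t = -10), with q = -132.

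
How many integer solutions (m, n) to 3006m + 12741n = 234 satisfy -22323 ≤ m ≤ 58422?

gcd(12741, 3006) = 3.
By Bézout, 3006*(462) + 12741*(-109) = 3.
Particular solution: (2060, -486).
General solution: m = 2060 + 4247t, n = -486 - 1002t for integer t.
-22323 ≤ 2060 + 4247t ≤ 58422 gives t ∈ [-5, 13], which is 19 values.

19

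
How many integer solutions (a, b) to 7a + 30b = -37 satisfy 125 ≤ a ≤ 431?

gcd(30, 7):
  30 = 4×7 + 2
  7 = 3×2 + 1
  2 = 2×1
so gcd(30, 7) = 1.
Back-substitute for Bézout coefficients:
  1 = 7 - 3×2
  ... = 7×(13) + 30×(-3)
Scale by -37: particular solution (-481, 111); reduce a mod 30: (29, -8).
General solution: a = 29 + 30t, b = -8 - 7t for integer t.
125 ≤ 29 + 30t ≤ 431 gives t ∈ [4, 13], which is 10 values.

10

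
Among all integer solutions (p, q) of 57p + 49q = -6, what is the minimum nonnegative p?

36

gcd(57, 49):
  57 = 1*49 + 8
  49 = 6*8 + 1
  8 = 8*1
so gcd(57, 49) = 1.
1 divides -6, so solutions exist.
Back-substitute for Bézout coefficients:
  1 = 49 - 6*8
  ... = 57*(-6) + 49*(7)
Scale by -6/1 = -6: (p₀, q₀) = (36, -42).
General solution: p = 36 + 49t, q = -42 - 57t for integer t.
p ≥ 0: smallest is 36 mod 49 = 36 (at t = 0), with q = -42.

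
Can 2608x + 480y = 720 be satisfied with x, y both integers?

yes

gcd(2608, 480):
  2608 = 5×480 + 208
  480 = 2×208 + 64
  208 = 3×64 + 16
  64 = 4×16
so gcd(2608, 480) = 16.
16 divides 720, so integer solutions exist.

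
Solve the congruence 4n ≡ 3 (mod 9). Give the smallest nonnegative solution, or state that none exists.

gcd(9, 4) = 1  (9 = 2×4 + 1, 4 = 4×1).
1 divides 3, so solutions exist.
Back-substituting, 4×(-2) + 9×(1) = 1.
So 4×(-2) ≡ 1 (mod 9); multiply by 3: n ≡ -6 (mod 9).
Smallest nonnegative: n = -6 mod 9 = 3.

3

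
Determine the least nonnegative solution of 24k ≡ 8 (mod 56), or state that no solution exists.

5

gcd(56, 24) = 8.
8 divides 8, so solutions exist.
By Bézout, 24×(-2) + 56×(1) = 8.
So 24×(-2) ≡ 8 (mod 56); multiply by 1: k ≡ -2 (mod 7).
Smallest nonnegative: k = -2 mod 7 = 5.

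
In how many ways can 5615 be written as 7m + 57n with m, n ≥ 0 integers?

14

gcd(57, 7):
  57 = 8*7 + 1
  7 = 7*1
so gcd(57, 7) = 1.
Back-substitute for Bézout coefficients:
  1 = 57 - 8*7
  ... = 7*(-8) + 57*(1)
Scale by 5615: one solution is (-44920, 5615). Reduce m mod 57: (53, 92).
General: m = 53 + 57t, n = 92 - 7t.
m ≥ 0 ⇒ t ≥ 0; n ≥ 0 ⇒ t ≤ 13. So t ∈ [0, 13]: 14 solutions.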